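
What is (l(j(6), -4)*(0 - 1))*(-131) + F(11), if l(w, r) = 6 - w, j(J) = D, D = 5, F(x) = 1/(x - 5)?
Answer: 787/6 ≈ 131.17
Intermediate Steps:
F(x) = 1/(-5 + x)
j(J) = 5
(l(j(6), -4)*(0 - 1))*(-131) + F(11) = ((6 - 1*5)*(0 - 1))*(-131) + 1/(-5 + 11) = ((6 - 5)*(-1))*(-131) + 1/6 = (1*(-1))*(-131) + ⅙ = -1*(-131) + ⅙ = 131 + ⅙ = 787/6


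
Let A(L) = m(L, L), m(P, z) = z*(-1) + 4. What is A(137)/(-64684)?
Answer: 133/64684 ≈ 0.0020562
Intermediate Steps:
m(P, z) = 4 - z (m(P, z) = -z + 4 = 4 - z)
A(L) = 4 - L
A(137)/(-64684) = (4 - 1*137)/(-64684) = (4 - 137)*(-1/64684) = -133*(-1/64684) = 133/64684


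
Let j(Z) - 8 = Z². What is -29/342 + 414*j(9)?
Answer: 12601303/342 ≈ 36846.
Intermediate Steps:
j(Z) = 8 + Z²
-29/342 + 414*j(9) = -29/342 + 414*(8 + 9²) = -29*1/342 + 414*(8 + 81) = -29/342 + 414*89 = -29/342 + 36846 = 12601303/342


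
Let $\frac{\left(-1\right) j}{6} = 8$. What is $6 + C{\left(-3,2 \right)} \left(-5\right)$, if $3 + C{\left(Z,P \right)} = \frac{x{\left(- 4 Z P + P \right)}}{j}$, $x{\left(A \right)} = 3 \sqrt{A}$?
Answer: $21 + \frac{5 \sqrt{26}}{16} \approx 22.593$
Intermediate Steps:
$j = -48$ ($j = \left(-6\right) 8 = -48$)
$C{\left(Z,P \right)} = -3 - \frac{\sqrt{P - 4 P Z}}{16}$ ($C{\left(Z,P \right)} = -3 + \frac{3 \sqrt{- 4 Z P + P}}{-48} = -3 + 3 \sqrt{- 4 P Z + P} \left(- \frac{1}{48}\right) = -3 + 3 \sqrt{P - 4 P Z} \left(- \frac{1}{48}\right) = -3 - \frac{\sqrt{P - 4 P Z}}{16}$)
$6 + C{\left(-3,2 \right)} \left(-5\right) = 6 + \left(-3 - \frac{\sqrt{\left(-1\right) 2 \left(-1 + 4 \left(-3\right)\right)}}{16}\right) \left(-5\right) = 6 + \left(-3 - \frac{\sqrt{\left(-1\right) 2 \left(-1 - 12\right)}}{16}\right) \left(-5\right) = 6 + \left(-3 - \frac{\sqrt{\left(-1\right) 2 \left(-13\right)}}{16}\right) \left(-5\right) = 6 + \left(-3 - \frac{\sqrt{26}}{16}\right) \left(-5\right) = 6 + \left(15 + \frac{5 \sqrt{26}}{16}\right) = 21 + \frac{5 \sqrt{26}}{16}$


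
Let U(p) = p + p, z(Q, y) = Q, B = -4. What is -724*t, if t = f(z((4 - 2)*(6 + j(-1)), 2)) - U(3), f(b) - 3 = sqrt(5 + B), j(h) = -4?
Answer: 1448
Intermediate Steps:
f(b) = 4 (f(b) = 3 + sqrt(5 - 4) = 3 + sqrt(1) = 3 + 1 = 4)
U(p) = 2*p
t = -2 (t = 4 - 2*3 = 4 - 1*6 = 4 - 6 = -2)
-724*t = -724*(-2) = 1448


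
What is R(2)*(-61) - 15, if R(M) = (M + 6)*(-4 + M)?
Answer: 961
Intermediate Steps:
R(M) = (-4 + M)*(6 + M) (R(M) = (6 + M)*(-4 + M) = (-4 + M)*(6 + M))
R(2)*(-61) - 15 = (-24 + 2² + 2*2)*(-61) - 15 = (-24 + 4 + 4)*(-61) - 15 = -16*(-61) - 15 = 976 - 15 = 961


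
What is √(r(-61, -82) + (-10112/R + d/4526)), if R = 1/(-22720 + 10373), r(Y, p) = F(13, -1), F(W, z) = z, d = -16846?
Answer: √639392592495598/2263 ≈ 11174.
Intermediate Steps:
r(Y, p) = -1
R = -1/12347 (R = 1/(-12347) = -1/12347 ≈ -8.0991e-5)
√(r(-61, -82) + (-10112/R + d/4526)) = √(-1 + (-10112/(-1/12347) - 16846/4526)) = √(-1 + (-10112*(-12347) - 16846*1/4526)) = √(-1 + (124852864 - 8423/2263)) = √(-1 + 282542022809/2263) = √(282542020546/2263) = √639392592495598/2263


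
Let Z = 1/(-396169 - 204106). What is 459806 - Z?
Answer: 276010046651/600275 ≈ 4.5981e+5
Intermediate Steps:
Z = -1/600275 (Z = 1/(-600275) = -1/600275 ≈ -1.6659e-6)
459806 - Z = 459806 - 1*(-1/600275) = 459806 + 1/600275 = 276010046651/600275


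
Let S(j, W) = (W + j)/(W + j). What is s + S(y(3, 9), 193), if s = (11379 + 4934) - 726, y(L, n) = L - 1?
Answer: 15588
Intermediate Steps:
y(L, n) = -1 + L
S(j, W) = 1
s = 15587 (s = 16313 - 726 = 15587)
s + S(y(3, 9), 193) = 15587 + 1 = 15588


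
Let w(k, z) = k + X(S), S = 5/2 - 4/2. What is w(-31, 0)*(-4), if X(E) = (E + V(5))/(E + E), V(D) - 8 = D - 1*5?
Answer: 90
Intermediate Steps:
S = ½ (S = 5*(½) - 4*½ = 5/2 - 2 = ½ ≈ 0.50000)
V(D) = 3 + D (V(D) = 8 + (D - 1*5) = 8 + (D - 5) = 8 + (-5 + D) = 3 + D)
X(E) = (8 + E)/(2*E) (X(E) = (E + (3 + 5))/(E + E) = (E + 8)/((2*E)) = (8 + E)*(1/(2*E)) = (8 + E)/(2*E))
w(k, z) = 17/2 + k (w(k, z) = k + (8 + ½)/(2*(½)) = k + (½)*2*(17/2) = k + 17/2 = 17/2 + k)
w(-31, 0)*(-4) = (17/2 - 31)*(-4) = -45/2*(-4) = 90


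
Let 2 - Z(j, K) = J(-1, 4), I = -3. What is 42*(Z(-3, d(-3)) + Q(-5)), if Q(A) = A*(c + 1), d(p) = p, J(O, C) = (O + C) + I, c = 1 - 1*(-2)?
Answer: -756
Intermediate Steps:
c = 3 (c = 1 + 2 = 3)
J(O, C) = -3 + C + O (J(O, C) = (O + C) - 3 = (C + O) - 3 = -3 + C + O)
Z(j, K) = 2 (Z(j, K) = 2 - (-3 + 4 - 1) = 2 - 1*0 = 2 + 0 = 2)
Q(A) = 4*A (Q(A) = A*(3 + 1) = A*4 = 4*A)
42*(Z(-3, d(-3)) + Q(-5)) = 42*(2 + 4*(-5)) = 42*(2 - 20) = 42*(-18) = -756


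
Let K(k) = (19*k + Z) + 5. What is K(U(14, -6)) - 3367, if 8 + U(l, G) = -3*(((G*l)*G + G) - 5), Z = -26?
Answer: -31641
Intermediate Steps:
U(l, G) = 7 - 3*G - 3*l*G² (U(l, G) = -8 - 3*(((G*l)*G + G) - 5) = -8 - 3*((l*G² + G) - 5) = -8 - 3*((G + l*G²) - 5) = -8 - 3*(-5 + G + l*G²) = -8 + (15 - 3*G - 3*l*G²) = 7 - 3*G - 3*l*G²)
K(k) = -21 + 19*k (K(k) = (19*k - 26) + 5 = (-26 + 19*k) + 5 = -21 + 19*k)
K(U(14, -6)) - 3367 = (-21 + 19*(7 - 3*(-6) - 3*14*(-6)²)) - 3367 = (-21 + 19*(7 + 18 - 3*14*36)) - 3367 = (-21 + 19*(7 + 18 - 1512)) - 3367 = (-21 + 19*(-1487)) - 3367 = (-21 - 28253) - 3367 = -28274 - 3367 = -31641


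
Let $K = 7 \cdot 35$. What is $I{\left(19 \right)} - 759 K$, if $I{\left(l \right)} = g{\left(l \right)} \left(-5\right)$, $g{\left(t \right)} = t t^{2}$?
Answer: $-220250$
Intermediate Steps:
$K = 245$
$g{\left(t \right)} = t^{3}$
$I{\left(l \right)} = - 5 l^{3}$ ($I{\left(l \right)} = l^{3} \left(-5\right) = - 5 l^{3}$)
$I{\left(19 \right)} - 759 K = - 5 \cdot 19^{3} - 185955 = \left(-5\right) 6859 - 185955 = -34295 - 185955 = -220250$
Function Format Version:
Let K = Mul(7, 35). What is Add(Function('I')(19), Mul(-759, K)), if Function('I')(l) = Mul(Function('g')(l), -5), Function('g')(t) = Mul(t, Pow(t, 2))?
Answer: -220250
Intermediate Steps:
K = 245
Function('g')(t) = Pow(t, 3)
Function('I')(l) = Mul(-5, Pow(l, 3)) (Function('I')(l) = Mul(Pow(l, 3), -5) = Mul(-5, Pow(l, 3)))
Add(Function('I')(19), Mul(-759, K)) = Add(Mul(-5, Pow(19, 3)), Mul(-759, 245)) = Add(Mul(-5, 6859), -185955) = Add(-34295, -185955) = -220250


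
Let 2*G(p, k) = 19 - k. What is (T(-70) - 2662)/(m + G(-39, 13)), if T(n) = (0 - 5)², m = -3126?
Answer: 293/347 ≈ 0.84438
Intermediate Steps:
G(p, k) = 19/2 - k/2 (G(p, k) = (19 - k)/2 = 19/2 - k/2)
T(n) = 25 (T(n) = (-5)² = 25)
(T(-70) - 2662)/(m + G(-39, 13)) = (25 - 2662)/(-3126 + (19/2 - ½*13)) = -2637/(-3126 + (19/2 - 13/2)) = -2637/(-3126 + 3) = -2637/(-3123) = -2637*(-1/3123) = 293/347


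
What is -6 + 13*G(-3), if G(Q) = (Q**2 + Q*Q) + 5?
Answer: 293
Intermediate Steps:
G(Q) = 5 + 2*Q**2 (G(Q) = (Q**2 + Q**2) + 5 = 2*Q**2 + 5 = 5 + 2*Q**2)
-6 + 13*G(-3) = -6 + 13*(5 + 2*(-3)**2) = -6 + 13*(5 + 2*9) = -6 + 13*(5 + 18) = -6 + 13*23 = -6 + 299 = 293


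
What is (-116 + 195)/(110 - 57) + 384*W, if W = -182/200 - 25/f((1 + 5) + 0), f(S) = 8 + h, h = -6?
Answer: -6821033/1325 ≈ -5148.0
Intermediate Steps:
f(S) = 2 (f(S) = 8 - 6 = 2)
W = -1341/100 (W = -182/200 - 25/2 = -182*1/200 - 25*1/2 = -91/100 - 25/2 = -1341/100 ≈ -13.410)
(-116 + 195)/(110 - 57) + 384*W = (-116 + 195)/(110 - 57) + 384*(-1341/100) = 79/53 - 128736/25 = -6821033/1325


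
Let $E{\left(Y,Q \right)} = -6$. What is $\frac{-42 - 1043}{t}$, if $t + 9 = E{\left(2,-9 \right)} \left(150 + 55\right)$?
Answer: $\frac{155}{177} \approx 0.87571$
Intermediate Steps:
$t = -1239$ ($t = -9 - 6 \left(150 + 55\right) = -9 - 1230 = -1239$)
$\frac{-42 - 1043}{t} = \frac{-42 - 1043}{-1239} = \left(-42 - 1043\right) \left(- \frac{1}{1239}\right) = \left(-1085\right) \left(- \frac{1}{1239}\right) = \frac{155}{177}$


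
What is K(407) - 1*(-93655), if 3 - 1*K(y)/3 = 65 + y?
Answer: 92248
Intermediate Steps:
K(y) = -186 - 3*y (K(y) = 9 - 3*(65 + y) = 9 + (-195 - 3*y) = -186 - 3*y)
K(407) - 1*(-93655) = (-186 - 3*407) - 1*(-93655) = (-186 - 1221) + 93655 = -1407 + 93655 = 92248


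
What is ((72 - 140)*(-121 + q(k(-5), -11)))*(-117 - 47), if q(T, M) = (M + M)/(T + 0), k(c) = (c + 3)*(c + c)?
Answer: -6808296/5 ≈ -1.3617e+6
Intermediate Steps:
k(c) = 2*c*(3 + c) (k(c) = (3 + c)*(2*c) = 2*c*(3 + c))
q(T, M) = 2*M/T (q(T, M) = (2*M)/T = 2*M/T)
((72 - 140)*(-121 + q(k(-5), -11)))*(-117 - 47) = ((72 - 140)*(-121 + 2*(-11)/(2*(-5)*(3 - 5))))*(-117 - 47) = -68*(-121 + 2*(-11)/(2*(-5)*(-2)))*(-164) = -68*(-121 + 2*(-11)/20)*(-164) = -68*(-121 + 2*(-11)*(1/20))*(-164) = -68*(-121 - 11/10)*(-164) = -68*(-1221/10)*(-164) = (41514/5)*(-164) = -6808296/5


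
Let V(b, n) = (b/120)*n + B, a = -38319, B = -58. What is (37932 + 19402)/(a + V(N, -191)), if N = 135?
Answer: -458672/308735 ≈ -1.4856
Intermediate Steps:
V(b, n) = -58 + b*n/120 (V(b, n) = (b/120)*n - 58 = b*n/120 - 58 = -58 + b*n/120)
(37932 + 19402)/(a + V(N, -191)) = (37932 + 19402)/(-38319 + (-58 + (1/120)*135*(-191))) = 57334/(-38319 + (-58 - 1719/8)) = 57334/(-38319 - 2183/8) = 57334/(-308735/8) = 57334*(-8/308735) = -458672/308735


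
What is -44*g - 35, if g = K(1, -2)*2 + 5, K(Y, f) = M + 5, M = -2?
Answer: -519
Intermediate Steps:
K(Y, f) = 3 (K(Y, f) = -2 + 5 = 3)
g = 11 (g = 3*2 + 5 = 6 + 5 = 11)
-44*g - 35 = -44*11 - 35 = -484 - 35 = -519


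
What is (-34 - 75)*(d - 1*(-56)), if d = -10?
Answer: -5014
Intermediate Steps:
(-34 - 75)*(d - 1*(-56)) = (-34 - 75)*(-10 - 1*(-56)) = -109*(-10 + 56) = -109*46 = -5014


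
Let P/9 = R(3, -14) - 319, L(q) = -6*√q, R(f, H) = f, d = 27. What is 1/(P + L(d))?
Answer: -79/224649 + √3/449298 ≈ -0.00034780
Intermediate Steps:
P = -2844 (P = 9*(3 - 319) = 9*(-316) = -2844)
1/(P + L(d)) = 1/(-2844 - 18*√3)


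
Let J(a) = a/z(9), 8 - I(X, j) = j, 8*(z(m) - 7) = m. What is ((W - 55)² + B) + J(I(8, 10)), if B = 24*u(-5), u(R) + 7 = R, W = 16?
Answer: 80129/65 ≈ 1232.8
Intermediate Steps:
u(R) = -7 + R
z(m) = 7 + m/8
I(X, j) = 8 - j
J(a) = 8*a/65 (J(a) = a/(7 + (⅛)*9) = a/(7 + 9/8) = a/(65/8) = a*(8/65) = 8*a/65)
B = -288 (B = 24*(-7 - 5) = 24*(-12) = -288)
((W - 55)² + B) + J(I(8, 10)) = ((16 - 55)² - 288) + 8*(8 - 1*10)/65 = ((-39)² - 288) + 8*(8 - 10)/65 = (1521 - 288) + (8/65)*(-2) = 1233 - 16/65 = 80129/65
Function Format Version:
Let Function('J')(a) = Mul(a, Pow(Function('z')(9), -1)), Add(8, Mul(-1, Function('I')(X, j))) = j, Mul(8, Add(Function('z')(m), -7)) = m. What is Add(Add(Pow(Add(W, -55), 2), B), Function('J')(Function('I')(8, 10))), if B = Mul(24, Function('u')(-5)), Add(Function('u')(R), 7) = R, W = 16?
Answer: Rational(80129, 65) ≈ 1232.8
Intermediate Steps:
Function('u')(R) = Add(-7, R)
Function('z')(m) = Add(7, Mul(Rational(1, 8), m))
Function('I')(X, j) = Add(8, Mul(-1, j))
Function('J')(a) = Mul(Rational(8, 65), a) (Function('J')(a) = Mul(a, Pow(Add(7, Mul(Rational(1, 8), 9)), -1)) = Mul(a, Pow(Add(7, Rational(9, 8)), -1)) = Mul(a, Pow(Rational(65, 8), -1)) = Mul(a, Rational(8, 65)) = Mul(Rational(8, 65), a))
B = -288 (B = Mul(24, Add(-7, -5)) = Mul(24, -12) = -288)
Add(Add(Pow(Add(W, -55), 2), B), Function('J')(Function('I')(8, 10))) = Add(Add(Pow(Add(16, -55), 2), -288), Mul(Rational(8, 65), Add(8, Mul(-1, 10)))) = Add(Add(Pow(-39, 2), -288), Mul(Rational(8, 65), Add(8, -10))) = Add(Add(1521, -288), Mul(Rational(8, 65), -2)) = Add(1233, Rational(-16, 65)) = Rational(80129, 65)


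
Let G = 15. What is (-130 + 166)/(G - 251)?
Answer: -9/59 ≈ -0.15254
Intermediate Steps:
(-130 + 166)/(G - 251) = (-130 + 166)/(15 - 251) = 36/(-236) = 36*(-1/236) = -9/59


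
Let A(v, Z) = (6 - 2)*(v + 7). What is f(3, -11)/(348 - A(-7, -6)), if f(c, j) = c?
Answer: 1/116 ≈ 0.0086207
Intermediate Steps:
A(v, Z) = 28 + 4*v (A(v, Z) = 4*(7 + v) = 28 + 4*v)
f(3, -11)/(348 - A(-7, -6)) = 3/(348 - (28 + 4*(-7))) = 3/(348 - (28 - 28)) = 3/(348 - 1*0) = 3/(348 + 0) = 3/348 = 3*(1/348) = 1/116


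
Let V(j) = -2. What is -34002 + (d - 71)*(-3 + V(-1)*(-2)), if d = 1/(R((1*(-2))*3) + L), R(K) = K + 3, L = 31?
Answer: -954043/28 ≈ -34073.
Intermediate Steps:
R(K) = 3 + K
d = 1/28 (d = 1/((3 + (1*(-2))*3) + 31) = 1/((3 - 2*3) + 31) = 1/((3 - 6) + 31) = 1/(-3 + 31) = 1/28 ≈ 0.035714)
-34002 + (d - 71)*(-3 + V(-1)*(-2)) = -34002 + (1/28 - 71)*(-3 - 2*(-2)) = -34002 - 1987*(-3 + 4)/28 = -34002 - 1987/28*1 = -34002 - 1987/28 = -954043/28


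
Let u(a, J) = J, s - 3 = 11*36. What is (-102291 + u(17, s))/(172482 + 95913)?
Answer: -33964/89465 ≈ -0.37963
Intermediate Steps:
s = 399 (s = 3 + 11*36 = 3 + 396 = 399)
(-102291 + u(17, s))/(172482 + 95913) = (-102291 + 399)/(172482 + 95913) = -101892/268395 = -101892*1/268395 = -33964/89465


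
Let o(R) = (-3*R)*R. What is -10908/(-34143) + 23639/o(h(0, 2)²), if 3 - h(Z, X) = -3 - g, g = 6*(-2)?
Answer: -254898691/44249328 ≈ -5.7605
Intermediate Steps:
g = -12
h(Z, X) = -6 (h(Z, X) = 3 - (-3 - 1*(-12)) = 3 - (-3 + 12) = 3 - 1*9 = 3 - 9 = -6)
o(R) = -3*R²
-10908/(-34143) + 23639/o(h(0, 2)²) = -10908/(-34143) + 23639/((-3*((-6)²)²)) = -10908*(-1/34143) + 23639/((-3*36²)) = 3636/11381 + 23639/((-3*1296)) = 3636/11381 + 23639/(-3888) = 3636/11381 + 23639*(-1/3888) = 3636/11381 - 23639/3888 = -254898691/44249328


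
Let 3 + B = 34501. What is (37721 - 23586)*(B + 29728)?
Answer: 907834510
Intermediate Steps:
B = 34498 (B = -3 + 34501 = 34498)
(37721 - 23586)*(B + 29728) = (37721 - 23586)*(34498 + 29728) = 14135*64226 = 907834510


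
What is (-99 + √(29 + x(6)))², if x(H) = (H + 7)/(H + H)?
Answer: 117973/12 - 627*√3 ≈ 8745.1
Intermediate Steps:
x(H) = (7 + H)/(2*H) (x(H) = (7 + H)/((2*H)) = (7 + H)*(1/(2*H)) = (7 + H)/(2*H))
(-99 + √(29 + x(6)))² = (-99 + √(29 + (½)*(7 + 6)/6))² = (-99 + √(29 + (½)*(⅙)*13))² = (-99 + √(29 + 13/12))² = (-99 + √(361/12))² = (-99 + 19*√3/6)²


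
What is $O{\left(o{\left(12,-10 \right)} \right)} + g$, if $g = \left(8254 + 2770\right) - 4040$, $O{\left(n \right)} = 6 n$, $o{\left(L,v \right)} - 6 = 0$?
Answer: $7020$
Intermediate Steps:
$o{\left(L,v \right)} = 6$ ($o{\left(L,v \right)} = 6 + 0 = 6$)
$g = 6984$ ($g = 11024 - 4040 = 6984$)
$O{\left(o{\left(12,-10 \right)} \right)} + g = 6 \cdot 6 + 6984 = 36 + 6984 = 7020$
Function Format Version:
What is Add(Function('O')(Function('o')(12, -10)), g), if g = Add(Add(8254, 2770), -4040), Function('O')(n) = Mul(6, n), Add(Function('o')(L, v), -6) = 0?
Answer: 7020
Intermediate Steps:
Function('o')(L, v) = 6 (Function('o')(L, v) = Add(6, 0) = 6)
g = 6984 (g = Add(11024, -4040) = 6984)
Add(Function('O')(Function('o')(12, -10)), g) = Add(Mul(6, 6), 6984) = Add(36, 6984) = 7020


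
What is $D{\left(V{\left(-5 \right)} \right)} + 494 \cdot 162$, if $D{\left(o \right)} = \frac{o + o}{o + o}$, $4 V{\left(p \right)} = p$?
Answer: $80029$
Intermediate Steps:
$V{\left(p \right)} = \frac{p}{4}$
$D{\left(o \right)} = 1$ ($D{\left(o \right)} = \frac{2 o}{2 o} = 2 o \frac{1}{2 o} = 1$)
$D{\left(V{\left(-5 \right)} \right)} + 494 \cdot 162 = 1 + 494 \cdot 162 = 1 + 80028 = 80029$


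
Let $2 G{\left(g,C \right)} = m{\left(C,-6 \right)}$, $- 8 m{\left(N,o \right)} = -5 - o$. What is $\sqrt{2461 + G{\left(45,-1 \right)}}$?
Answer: $\frac{75 \sqrt{7}}{4} \approx 49.608$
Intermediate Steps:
$m{\left(N,o \right)} = \frac{5}{8} + \frac{o}{8}$ ($m{\left(N,o \right)} = - \frac{-5 - o}{8} = \frac{5}{8} + \frac{o}{8}$)
$G{\left(g,C \right)} = - \frac{1}{16}$ ($G{\left(g,C \right)} = \frac{\frac{5}{8} + \frac{1}{8} \left(-6\right)}{2} = \frac{\frac{5}{8} - \frac{3}{4}}{2} = \frac{1}{2} \left(- \frac{1}{8}\right) = - \frac{1}{16}$)
$\sqrt{2461 + G{\left(45,-1 \right)}} = \sqrt{2461 - \frac{1}{16}} = \sqrt{\frac{39375}{16}} = \frac{75 \sqrt{7}}{4}$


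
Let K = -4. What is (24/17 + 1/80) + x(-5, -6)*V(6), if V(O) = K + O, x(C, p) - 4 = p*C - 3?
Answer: 86257/1360 ≈ 63.424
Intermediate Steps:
x(C, p) = 1 + C*p (x(C, p) = 4 + (p*C - 3) = 4 + (C*p - 3) = 4 + (-3 + C*p) = 1 + C*p)
V(O) = -4 + O
(24/17 + 1/80) + x(-5, -6)*V(6) = (24/17 + 1/80) + (1 - 5*(-6))*(-4 + 6) = (24*(1/17) + 1*(1/80)) + (1 + 30)*2 = (24/17 + 1/80) + 31*2 = 1937/1360 + 62 = 86257/1360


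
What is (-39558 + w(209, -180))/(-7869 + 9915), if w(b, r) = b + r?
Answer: -39529/2046 ≈ -19.320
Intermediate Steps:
(-39558 + w(209, -180))/(-7869 + 9915) = (-39558 + (209 - 180))/(-7869 + 9915) = (-39558 + 29)/2046 = -39529*1/2046 = -39529/2046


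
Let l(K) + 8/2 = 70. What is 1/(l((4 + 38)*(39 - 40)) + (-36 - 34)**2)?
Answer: 1/4966 ≈ 0.00020137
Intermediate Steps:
l(K) = 66 (l(K) = -4 + 70 = 66)
1/(l((4 + 38)*(39 - 40)) + (-36 - 34)**2) = 1/(66 + (-36 - 34)**2) = 1/(66 + (-70)**2) = 1/(66 + 4900) = 1/4966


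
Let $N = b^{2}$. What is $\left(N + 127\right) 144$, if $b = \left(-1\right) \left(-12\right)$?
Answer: $39024$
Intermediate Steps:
$b = 12$
$N = 144$ ($N = 12^{2} = 144$)
$\left(N + 127\right) 144 = \left(144 + 127\right) 144 = 271 \cdot 144 = 39024$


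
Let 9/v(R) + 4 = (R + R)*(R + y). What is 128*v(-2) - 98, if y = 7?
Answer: -146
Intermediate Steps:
v(R) = 9/(-4 + 2*R*(7 + R)) (v(R) = 9/(-4 + (R + R)*(R + 7)) = 9/(-4 + (2*R)*(7 + R)) = 9/(-4 + 2*R*(7 + R)))
128*v(-2) - 98 = 128*(9/(2*(-2 + (-2)² + 7*(-2)))) - 98 = 128*(9/(2*(-2 + 4 - 14))) - 98 = 128*((9/2)/(-12)) - 98 = 128*((9/2)*(-1/12)) - 98 = 128*(-3/8) - 98 = -48 - 98 = -146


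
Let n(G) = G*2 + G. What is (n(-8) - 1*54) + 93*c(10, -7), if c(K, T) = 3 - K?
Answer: -729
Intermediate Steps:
n(G) = 3*G (n(G) = 2*G + G = 3*G)
(n(-8) - 1*54) + 93*c(10, -7) = (3*(-8) - 1*54) + 93*(3 - 1*10) = (-24 - 54) + 93*(3 - 10) = -78 + 93*(-7) = -78 - 651 = -729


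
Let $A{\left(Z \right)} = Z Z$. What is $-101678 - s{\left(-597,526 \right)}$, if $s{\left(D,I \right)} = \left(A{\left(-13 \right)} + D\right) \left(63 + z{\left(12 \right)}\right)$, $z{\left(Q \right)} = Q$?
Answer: $-69578$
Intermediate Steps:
$A{\left(Z \right)} = Z^{2}$
$s{\left(D,I \right)} = 12675 + 75 D$ ($s{\left(D,I \right)} = \left(\left(-13\right)^{2} + D\right) \left(63 + 12\right) = \left(169 + D\right) 75 = 12675 + 75 D$)
$-101678 - s{\left(-597,526 \right)} = -101678 - \left(12675 + 75 \left(-597\right)\right) = -101678 - \left(12675 - 44775\right) = -101678 - -32100 = -101678 + 32100 = -69578$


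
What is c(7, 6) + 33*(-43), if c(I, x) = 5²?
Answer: -1394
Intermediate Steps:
c(I, x) = 25
c(7, 6) + 33*(-43) = 25 + 33*(-43) = 25 - 1419 = -1394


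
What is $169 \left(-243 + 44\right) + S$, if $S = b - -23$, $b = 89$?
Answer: $-33519$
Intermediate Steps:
$S = 112$ ($S = 89 - -23 = 89 + 23 = 112$)
$169 \left(-243 + 44\right) + S = 169 \left(-243 + 44\right) + 112 = 169 \left(-199\right) + 112 = -33631 + 112 = -33519$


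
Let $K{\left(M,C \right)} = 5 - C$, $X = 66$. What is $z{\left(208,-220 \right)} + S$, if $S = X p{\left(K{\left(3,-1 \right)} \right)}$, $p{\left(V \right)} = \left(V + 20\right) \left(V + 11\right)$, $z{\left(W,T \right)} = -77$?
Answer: $29095$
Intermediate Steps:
$p{\left(V \right)} = \left(11 + V\right) \left(20 + V\right)$ ($p{\left(V \right)} = \left(20 + V\right) \left(11 + V\right) = \left(11 + V\right) \left(20 + V\right)$)
$S = 29172$ ($S = 66 \left(220 + \left(5 - -1\right)^{2} + 31 \left(5 - -1\right)\right) = 66 \left(220 + \left(5 + 1\right)^{2} + 31 \left(5 + 1\right)\right) = 66 \left(220 + 6^{2} + 31 \cdot 6\right) = 66 \left(220 + 36 + 186\right) = 66 \cdot 442 = 29172$)
$z{\left(208,-220 \right)} + S = -77 + 29172 = 29095$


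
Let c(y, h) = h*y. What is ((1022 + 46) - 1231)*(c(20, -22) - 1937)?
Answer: 387451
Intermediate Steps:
((1022 + 46) - 1231)*(c(20, -22) - 1937) = ((1022 + 46) - 1231)*(-22*20 - 1937) = (1068 - 1231)*(-440 - 1937) = -163*(-2377) = 387451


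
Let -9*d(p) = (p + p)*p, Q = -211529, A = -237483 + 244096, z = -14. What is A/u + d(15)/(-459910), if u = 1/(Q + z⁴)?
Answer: -52650325207574/45991 ≈ -1.1448e+9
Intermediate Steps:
A = 6613
u = -1/173113 (u = 1/(-211529 + (-14)⁴) = 1/(-211529 + 38416) = 1/(-173113) = -1/173113 ≈ -5.7766e-6)
d(p) = -2*p²/9 (d(p) = -(p + p)*p/9 = -2*p*p/9 = -2*p²/9)
A/u + d(15)/(-459910) = 6613/(-1/173113) - 2/9*15²/(-459910) = 6613*(-173113) - 2/9*225*(-1/459910) = -1144796269 - 50*(-1/459910) = -1144796269 + 5/45991 = -52650325207574/45991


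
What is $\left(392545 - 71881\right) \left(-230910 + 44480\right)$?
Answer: $-59781389520$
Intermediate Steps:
$\left(392545 - 71881\right) \left(-230910 + 44480\right) = 320664 \left(-186430\right) = -59781389520$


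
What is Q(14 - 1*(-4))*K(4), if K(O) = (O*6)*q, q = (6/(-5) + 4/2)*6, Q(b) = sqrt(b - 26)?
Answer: 1152*I*sqrt(2)/5 ≈ 325.83*I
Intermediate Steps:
Q(b) = sqrt(-26 + b)
q = 24/5 (q = (6*(-1/5) + 4*(1/2))*6 = (-6/5 + 2)*6 = (4/5)*6 = 24/5 ≈ 4.8000)
K(O) = 144*O/5 (K(O) = (O*6)*(24/5) = (6*O)*(24/5) = 144*O/5)
Q(14 - 1*(-4))*K(4) = sqrt(-26 + (14 - 1*(-4)))*((144/5)*4) = sqrt(-26 + (14 + 4))*(576/5) = sqrt(-26 + 18)*(576/5) = sqrt(-8)*(576/5) = (2*I*sqrt(2))*(576/5) = 1152*I*sqrt(2)/5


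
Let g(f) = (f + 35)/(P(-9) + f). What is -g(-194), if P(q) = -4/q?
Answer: -1431/1742 ≈ -0.82147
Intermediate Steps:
g(f) = (35 + f)/(4/9 + f) (g(f) = (f + 35)/(-4/(-9) + f) = (35 + f)/(-4*(-⅑) + f) = (35 + f)/(4/9 + f))
-g(-194) = -9*(35 - 194)/(4 + 9*(-194)) = -9*(-159)/(4 - 1746) = -9*(-159)/(-1742) = -9*(-1)*(-159)/1742 = -1*1431/1742 = -1431/1742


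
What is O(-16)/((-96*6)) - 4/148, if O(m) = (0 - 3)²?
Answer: -101/2368 ≈ -0.042652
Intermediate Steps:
O(m) = 9 (O(m) = (-3)² = 9)
O(-16)/((-96*6)) - 4/148 = 9/((-96*6)) - 4/148 = 9/(-576) - 4*1/148 = 9*(-1/576) - 1/37 = -1/64 - 1/37 = -101/2368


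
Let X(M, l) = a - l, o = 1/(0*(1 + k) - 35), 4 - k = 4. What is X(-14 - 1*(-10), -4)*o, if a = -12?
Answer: 8/35 ≈ 0.22857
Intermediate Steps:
k = 0 (k = 4 - 1*4 = 4 - 4 = 0)
o = -1/35 (o = 1/(0*(1 + 0) - 35) = 1/(0*1 - 35) = 1/(0 - 35) = 1/(-35) = -1/35 ≈ -0.028571)
X(M, l) = -12 - l
X(-14 - 1*(-10), -4)*o = (-12 - 1*(-4))*(-1/35) = (-12 + 4)*(-1/35) = -8*(-1/35) = 8/35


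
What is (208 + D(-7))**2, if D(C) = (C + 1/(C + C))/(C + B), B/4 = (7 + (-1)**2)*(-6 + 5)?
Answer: 1435576321/33124 ≈ 43339.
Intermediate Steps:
B = -32 (B = 4*((7 + (-1)**2)*(-6 + 5)) = 4*((7 + 1)*(-1)) = 4*(8*(-1)) = 4*(-8) = -32)
D(C) = (C + 1/(2*C))/(-32 + C) (D(C) = (C + 1/(C + C))/(C - 32) = (C + 1/(2*C))/(-32 + C))
(208 + D(-7))**2 = (208 + (1/2 + (-7)**2)/((-7)*(-32 - 7)))**2 = (208 - 1/7*(1/2 + 49)/(-39))**2 = (208 - 1/7*(-1/39)*99/2)**2 = (208 + 33/182)**2 = (37889/182)**2 = 1435576321/33124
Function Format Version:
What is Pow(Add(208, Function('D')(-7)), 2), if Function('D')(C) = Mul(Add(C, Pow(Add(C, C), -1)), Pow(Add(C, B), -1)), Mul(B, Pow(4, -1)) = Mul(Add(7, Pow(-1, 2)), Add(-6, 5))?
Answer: Rational(1435576321, 33124) ≈ 43339.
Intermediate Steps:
B = -32 (B = Mul(4, Mul(Add(7, Pow(-1, 2)), Add(-6, 5))) = Mul(4, Mul(Add(7, 1), -1)) = Mul(4, Mul(8, -1)) = Mul(4, -8) = -32)
Function('D')(C) = Mul(Pow(Add(-32, C), -1), Add(C, Mul(Rational(1, 2), Pow(C, -1)))) (Function('D')(C) = Mul(Add(C, Pow(Add(C, C), -1)), Pow(Add(C, -32), -1)) = Mul(Add(C, Pow(Mul(2, C), -1)), Pow(Add(-32, C), -1)) = Mul(Add(C, Mul(Rational(1, 2), Pow(C, -1))), Pow(Add(-32, C), -1)) = Mul(Pow(Add(-32, C), -1), Add(C, Mul(Rational(1, 2), Pow(C, -1)))))
Pow(Add(208, Function('D')(-7)), 2) = Pow(Add(208, Mul(Pow(-7, -1), Pow(Add(-32, -7), -1), Add(Rational(1, 2), Pow(-7, 2)))), 2) = Pow(Add(208, Mul(Rational(-1, 7), Pow(-39, -1), Add(Rational(1, 2), 49))), 2) = Pow(Add(208, Mul(Rational(-1, 7), Rational(-1, 39), Rational(99, 2))), 2) = Pow(Add(208, Rational(33, 182)), 2) = Pow(Rational(37889, 182), 2) = Rational(1435576321, 33124)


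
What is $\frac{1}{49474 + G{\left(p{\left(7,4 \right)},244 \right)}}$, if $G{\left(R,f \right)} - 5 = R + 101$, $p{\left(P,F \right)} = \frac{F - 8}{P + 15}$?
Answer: $\frac{11}{545378} \approx 2.017 \cdot 10^{-5}$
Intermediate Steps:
$p{\left(P,F \right)} = \frac{-8 + F}{15 + P}$
$G{\left(R,f \right)} = 106 + R$ ($G{\left(R,f \right)} = 5 + \left(R + 101\right) = 5 + \left(101 + R\right) = 106 + R$)
$\frac{1}{49474 + G{\left(p{\left(7,4 \right)},244 \right)}} = \frac{1}{49474 + \left(106 + \frac{-8 + 4}{15 + 7}\right)} = \frac{1}{49474 + \left(106 + \frac{1}{22} \left(-4\right)\right)} = \frac{1}{49474 + \left(106 - \frac{2}{11}\right)} = \frac{1}{49474 + \frac{1164}{11}} = \frac{1}{\frac{545378}{11}} = \frac{11}{545378}$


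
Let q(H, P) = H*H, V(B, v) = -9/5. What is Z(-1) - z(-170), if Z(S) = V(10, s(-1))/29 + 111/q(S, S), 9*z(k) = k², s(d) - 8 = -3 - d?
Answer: -4045726/1305 ≈ -3100.2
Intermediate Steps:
s(d) = 5 - d (s(d) = 8 + (-3 - d) = 5 - d)
V(B, v) = -9/5 (V(B, v) = -9*⅕ = -9/5)
q(H, P) = H²
z(k) = k²/9
Z(S) = -9/145 + 111/S² (Z(S) = -9/5/29 + 111/(S²) = -9/5*1/29 + 111/S² = -9/145 + 111/S²)
Z(-1) - z(-170) = (-9/145 + 111/(-1)²) - (-170)²/9 = (-9/145 + 111*1) - 28900/9 = (-9/145 + 111) - 1*28900/9 = 16086/145 - 28900/9 = -4045726/1305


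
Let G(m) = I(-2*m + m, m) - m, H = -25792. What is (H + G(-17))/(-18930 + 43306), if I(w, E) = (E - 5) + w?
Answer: -6445/6094 ≈ -1.0576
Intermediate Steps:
I(w, E) = -5 + E + w (I(w, E) = (-5 + E) + w = -5 + E + w)
G(m) = -5 - m (G(m) = (-5 + m + (-2*m + m)) - m = (-5 + m - m) - m = -5 - m)
(H + G(-17))/(-18930 + 43306) = (-25792 + (-5 - 1*(-17)))/(-18930 + 43306) = (-25792 + (-5 + 17))/24376 = (-25792 + 12)*(1/24376) = -25780*1/24376 = -6445/6094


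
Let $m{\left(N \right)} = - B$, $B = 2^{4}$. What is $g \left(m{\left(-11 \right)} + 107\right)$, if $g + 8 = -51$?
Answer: $-5369$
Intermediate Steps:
$B = 16$
$m{\left(N \right)} = -16$ ($m{\left(N \right)} = \left(-1\right) 16 = -16$)
$g = -59$ ($g = -8 - 51 = -59$)
$g \left(m{\left(-11 \right)} + 107\right) = - 59 \left(-16 + 107\right) = \left(-59\right) 91 = -5369$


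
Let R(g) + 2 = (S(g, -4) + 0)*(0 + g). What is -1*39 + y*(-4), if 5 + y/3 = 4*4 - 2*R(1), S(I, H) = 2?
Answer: -171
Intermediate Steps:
R(g) = -2 + 2*g (R(g) = -2 + (2 + 0)*(0 + g) = -2 + 2*g)
y = 33 (y = -15 + 3*(4*4 - 2*(-2 + 2*1)) = -15 + 3*(16 - 2*(-2 + 2)) = -15 + 3*(16 - 2*0) = -15 + 3*(16 + 0) = -15 + 3*16 = -15 + 48 = 33)
-1*39 + y*(-4) = -1*39 + 33*(-4) = -39 - 132 = -171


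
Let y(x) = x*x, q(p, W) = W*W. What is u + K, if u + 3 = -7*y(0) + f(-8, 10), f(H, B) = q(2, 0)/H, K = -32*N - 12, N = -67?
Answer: 2129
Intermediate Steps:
K = 2132 (K = -32*(-67) - 12 = 2144 - 12 = 2132)
q(p, W) = W²
y(x) = x²
f(H, B) = 0 (f(H, B) = 0²/H = 0/H = 0)
u = -3 (u = -3 + (-7*0² + 0) = -3 + (-7*0 + 0) = -3 + (0 + 0) = -3 + 0 = -3)
u + K = -3 + 2132 = 2129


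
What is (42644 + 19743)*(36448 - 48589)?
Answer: -757440567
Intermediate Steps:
(42644 + 19743)*(36448 - 48589) = 62387*(-12141) = -757440567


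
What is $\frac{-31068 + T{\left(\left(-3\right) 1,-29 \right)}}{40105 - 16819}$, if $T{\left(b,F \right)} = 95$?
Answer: $- \frac{30973}{23286} \approx -1.3301$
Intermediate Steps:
$\frac{-31068 + T{\left(\left(-3\right) 1,-29 \right)}}{40105 - 16819} = \frac{-31068 + 95}{40105 - 16819} = - \frac{30973}{23286}$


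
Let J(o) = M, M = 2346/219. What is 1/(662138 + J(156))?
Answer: 73/48336856 ≈ 1.5102e-6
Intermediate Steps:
M = 782/73 (M = 2346*(1/219) = 782/73 ≈ 10.712)
J(o) = 782/73
1/(662138 + J(156)) = 1/(662138 + 782/73) = 1/(48336856/73) = 73/48336856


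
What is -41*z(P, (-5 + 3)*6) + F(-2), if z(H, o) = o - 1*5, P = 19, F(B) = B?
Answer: 695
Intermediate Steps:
z(H, o) = -5 + o (z(H, o) = o - 5 = -5 + o)
-41*z(P, (-5 + 3)*6) + F(-2) = -41*(-5 + (-5 + 3)*6) - 2 = -41*(-5 - 2*6) - 2 = -41*(-5 - 12) - 2 = -41*(-17) - 2 = 697 - 2 = 695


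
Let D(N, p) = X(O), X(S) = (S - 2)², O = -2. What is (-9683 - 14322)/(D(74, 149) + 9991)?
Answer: -24005/10007 ≈ -2.3988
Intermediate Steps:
X(S) = (-2 + S)²
D(N, p) = 16 (D(N, p) = (-2 - 2)² = (-4)² = 16)
(-9683 - 14322)/(D(74, 149) + 9991) = (-9683 - 14322)/(16 + 9991) = -24005/10007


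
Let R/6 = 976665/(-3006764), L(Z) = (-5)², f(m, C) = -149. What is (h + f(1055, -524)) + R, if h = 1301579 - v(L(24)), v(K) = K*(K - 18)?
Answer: 1956280414415/1503382 ≈ 1.3013e+6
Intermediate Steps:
L(Z) = 25
v(K) = K*(-18 + K)
R = -2929995/1503382 (R = 6*(976665/(-3006764)) = 6*(976665*(-1/3006764)) = 6*(-976665/3006764) = -2929995/1503382 ≈ -1.9489)
h = 1301404 (h = 1301579 - 25*(-18 + 25) = 1301579 - 25*7 = 1301579 - 1*175 = 1301579 - 175 = 1301404)
(h + f(1055, -524)) + R = (1301404 - 149) - 2929995/1503382 = 1301255 - 2929995/1503382 = 1956280414415/1503382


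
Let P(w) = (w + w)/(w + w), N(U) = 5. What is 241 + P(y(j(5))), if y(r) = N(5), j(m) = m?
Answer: 242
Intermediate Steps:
y(r) = 5
P(w) = 1 (P(w) = (2*w)/((2*w)) = (2*w)*(1/(2*w)) = 1)
241 + P(y(j(5))) = 241 + 1 = 242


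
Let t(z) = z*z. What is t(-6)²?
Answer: 1296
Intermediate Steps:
t(z) = z²
t(-6)² = ((-6)²)² = 36² = 1296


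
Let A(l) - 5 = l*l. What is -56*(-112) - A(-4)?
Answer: 6251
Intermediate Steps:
A(l) = 5 + l**2 (A(l) = 5 + l*l = 5 + l**2)
-56*(-112) - A(-4) = -56*(-112) - (5 + (-4)**2) = 6272 - (5 + 16) = 6272 - 1*21 = 6272 - 21 = 6251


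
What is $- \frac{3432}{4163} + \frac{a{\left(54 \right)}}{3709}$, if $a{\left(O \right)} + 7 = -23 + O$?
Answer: $- \frac{12629376}{15440567} \approx -0.81793$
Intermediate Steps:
$a{\left(O \right)} = -30 + O$ ($a{\left(O \right)} = -7 + \left(-23 + O\right) = -30 + O$)
$- \frac{3432}{4163} + \frac{a{\left(54 \right)}}{3709} = - \frac{3432}{4163} + \frac{-30 + 54}{3709} = \left(-3432\right) \frac{1}{4163} + 24 \cdot \frac{1}{3709} = - \frac{3432}{4163} + \frac{24}{3709} = - \frac{12629376}{15440567}$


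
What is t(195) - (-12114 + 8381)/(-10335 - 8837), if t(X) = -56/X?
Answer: -1801567/3738540 ≈ -0.48189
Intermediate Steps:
t(195) - (-12114 + 8381)/(-10335 - 8837) = -56/195 - (-12114 + 8381)/(-10335 - 8837) = -56*1/195 - (-3733)/(-19172) = -56/195 - (-3733)*(-1)/19172 = -56/195 - 1*3733/19172 = -56/195 - 3733/19172 = -1801567/3738540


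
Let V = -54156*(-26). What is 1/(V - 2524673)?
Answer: -1/1116617 ≈ -8.9556e-7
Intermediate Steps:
V = 1408056 (V = -1*(-1408056) = 1408056)
1/(V - 2524673) = 1/(1408056 - 2524673) = 1/(-1116617) = -1/1116617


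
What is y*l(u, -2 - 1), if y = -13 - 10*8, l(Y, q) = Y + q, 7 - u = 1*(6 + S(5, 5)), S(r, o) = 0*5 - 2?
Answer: 0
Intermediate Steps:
S(r, o) = -2 (S(r, o) = 0 - 2 = -2)
u = 3 (u = 7 - (6 - 2) = 7 - 4 = 3)
y = -93 (y = -13 - 80 = -93)
y*l(u, -2 - 1) = -93*(3 + (-2 - 1)) = -93*(3 - 3) = -93*0 = 0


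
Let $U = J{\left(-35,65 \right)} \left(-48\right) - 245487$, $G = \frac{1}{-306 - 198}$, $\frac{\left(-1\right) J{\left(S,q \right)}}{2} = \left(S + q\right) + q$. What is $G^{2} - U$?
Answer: $\frac{60040999873}{254016} \approx 2.3637 \cdot 10^{5}$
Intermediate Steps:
$J{\left(S,q \right)} = - 4 q - 2 S$ ($J{\left(S,q \right)} = - 2 \left(\left(S + q\right) + q\right) = - 2 \left(S + 2 q\right) = - 4 q - 2 S$)
$G = - \frac{1}{504}$ ($G = \frac{1}{-504} = - \frac{1}{504} \approx -0.0019841$)
$U = -236367$ ($U = \left(\left(-4\right) 65 - -70\right) \left(-48\right) - 245487 = \left(-260 + 70\right) \left(-48\right) - 245487 = \left(-190\right) \left(-48\right) - 245487 = 9120 - 245487 = -236367$)
$G^{2} - U = \left(- \frac{1}{504}\right)^{2} - -236367 = \frac{1}{254016} + 236367 = \frac{60040999873}{254016}$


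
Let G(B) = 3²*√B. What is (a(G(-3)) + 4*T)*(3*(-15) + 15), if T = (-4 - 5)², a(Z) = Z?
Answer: -9720 - 270*I*√3 ≈ -9720.0 - 467.65*I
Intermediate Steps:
G(B) = 9*√B
T = 81 (T = (-9)² = 81)
(a(G(-3)) + 4*T)*(3*(-15) + 15) = (9*√(-3) + 4*81)*(3*(-15) + 15) = (9*(I*√3) + 324)*(-45 + 15) = (9*I*√3 + 324)*(-30) = (324 + 9*I*√3)*(-30) = -9720 - 270*I*√3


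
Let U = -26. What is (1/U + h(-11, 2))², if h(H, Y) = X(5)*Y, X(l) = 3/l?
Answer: 22801/16900 ≈ 1.3492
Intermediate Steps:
h(H, Y) = 3*Y/5 (h(H, Y) = (3/5)*Y = (3*(⅕))*Y = 3*Y/5)
(1/U + h(-11, 2))² = (1/(-26) + (⅗)*2)² = (-1/26 + 6/5)² = (151/130)² = 22801/16900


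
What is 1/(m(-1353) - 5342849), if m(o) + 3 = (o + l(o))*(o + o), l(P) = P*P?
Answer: -1/4955309588 ≈ -2.0180e-10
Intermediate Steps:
l(P) = P**2
m(o) = -3 + 2*o*(o + o**2) (m(o) = -3 + (o + o**2)*(o + o) = -3 + (o + o**2)*(2*o) = -3 + 2*o*(o + o**2))
1/(m(-1353) - 5342849) = 1/((-3 + 2*(-1353)**2 + 2*(-1353)**3) - 5342849) = 1/((-3 + 2*1830609 + 2*(-2476813977)) - 5342849) = 1/((-3 + 3661218 - 4953627954) - 5342849) = 1/(-4949966739 - 5342849) = 1/(-4955309588) = -1/4955309588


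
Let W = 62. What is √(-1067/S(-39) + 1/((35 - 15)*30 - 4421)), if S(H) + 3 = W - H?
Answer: I*√31157236410/53494 ≈ 3.2997*I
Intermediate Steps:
S(H) = 59 - H (S(H) = -3 + (62 - H) = 59 - H)
√(-1067/S(-39) + 1/((35 - 15)*30 - 4421)) = √(-1067/(59 - 1*(-39)) + 1/((35 - 15)*30 - 4421)) = √(-1067/(59 + 39) + 1/(20*30 - 4421)) = √(-1067/98 + 1/(600 - 4421)) = √(-1067*1/98 + 1/(-3821)) = √(-1067/98 - 1/3821) = √(-4077105/374458) = I*√31157236410/53494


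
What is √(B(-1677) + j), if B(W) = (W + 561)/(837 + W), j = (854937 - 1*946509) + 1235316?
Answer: 3*√622705790/70 ≈ 1069.5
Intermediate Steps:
j = 1143744 (j = (854937 - 946509) + 1235316 = -91572 + 1235316 = 1143744)
B(W) = (561 + W)/(837 + W)
√(B(-1677) + j) = √((561 - 1677)/(837 - 1677) + 1143744) = √(-1116/(-840) + 1143744) = √(-1/840*(-1116) + 1143744) = √(93/70 + 1143744) = √(80062173/70) = 3*√622705790/70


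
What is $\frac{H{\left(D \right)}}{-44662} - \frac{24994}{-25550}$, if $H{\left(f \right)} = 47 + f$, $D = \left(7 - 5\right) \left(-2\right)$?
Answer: $\frac{557591689}{570557050} \approx 0.97728$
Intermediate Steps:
$D = -4$ ($D = 2 \left(-2\right) = -4$)
$\frac{H{\left(D \right)}}{-44662} - \frac{24994}{-25550} = \frac{47 - 4}{-44662} - \frac{24994}{-25550} = 43 \left(- \frac{1}{44662}\right) - - \frac{12497}{12775} = - \frac{43}{44662} + \frac{12497}{12775} = \frac{557591689}{570557050}$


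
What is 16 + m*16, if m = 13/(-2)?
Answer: -88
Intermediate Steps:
m = -13/2 (m = 13*(-1/2) = -13/2 ≈ -6.5000)
16 + m*16 = 16 - 13/2*16 = 16 - 104 = -88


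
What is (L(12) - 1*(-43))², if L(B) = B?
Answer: 3025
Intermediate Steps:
(L(12) - 1*(-43))² = (12 - 1*(-43))² = (12 + 43)² = 55² = 3025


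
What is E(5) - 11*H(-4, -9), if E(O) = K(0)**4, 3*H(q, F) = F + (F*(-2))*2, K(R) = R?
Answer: -99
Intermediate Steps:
H(q, F) = -F (H(q, F) = (F + (F*(-2))*2)/3 = (F - 2*F*2)/3 = (F - 4*F)/3 = (-3*F)/3 = -F)
E(O) = 0 (E(O) = 0**4 = 0)
E(5) - 11*H(-4, -9) = 0 - (-11)*(-9) = 0 - 11*9 = 0 - 99 = -99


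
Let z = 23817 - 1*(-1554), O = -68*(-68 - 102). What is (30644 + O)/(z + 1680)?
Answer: 14068/9017 ≈ 1.5602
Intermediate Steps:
O = 11560 (O = -68*(-170) = 11560)
z = 25371 (z = 23817 + 1554 = 25371)
(30644 + O)/(z + 1680) = (30644 + 11560)/(25371 + 1680) = 42204/27051 = 42204*(1/27051) = 14068/9017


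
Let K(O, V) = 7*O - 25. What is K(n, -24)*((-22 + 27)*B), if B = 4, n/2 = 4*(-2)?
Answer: -2740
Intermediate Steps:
n = -16 (n = 2*(4*(-2)) = 2*(-8) = -16)
K(O, V) = -25 + 7*O
K(n, -24)*((-22 + 27)*B) = (-25 + 7*(-16))*((-22 + 27)*4) = (-25 - 112)*(5*4) = -137*20 = -2740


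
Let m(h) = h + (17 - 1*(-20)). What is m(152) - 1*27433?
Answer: -27244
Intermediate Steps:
m(h) = 37 + h (m(h) = h + (17 + 20) = h + 37 = 37 + h)
m(152) - 1*27433 = (37 + 152) - 1*27433 = 189 - 27433 = -27244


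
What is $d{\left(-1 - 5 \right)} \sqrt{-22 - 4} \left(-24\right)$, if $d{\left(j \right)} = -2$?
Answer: $48 i \sqrt{26} \approx 244.75 i$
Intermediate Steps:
$d{\left(-1 - 5 \right)} \sqrt{-22 - 4} \left(-24\right) = - 2 \sqrt{-22 - 4} \left(-24\right) = - 2 \sqrt{-26} \left(-24\right) = - 2 i \sqrt{26} \left(-24\right) = 48 i \sqrt{26}$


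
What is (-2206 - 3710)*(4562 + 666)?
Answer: -30928848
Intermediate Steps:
(-2206 - 3710)*(4562 + 666) = -5916*5228 = -30928848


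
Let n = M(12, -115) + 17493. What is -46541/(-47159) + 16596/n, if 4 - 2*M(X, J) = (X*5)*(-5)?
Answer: 1603866709/832120555 ≈ 1.9274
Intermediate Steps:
M(X, J) = 2 + 25*X/2 (M(X, J) = 2 - X*5*(-5)/2 = 2 - 5*X*(-5)/2 = 2 - (-25)*X/2 = 2 + 25*X/2)
n = 17645 (n = (2 + (25/2)*12) + 17493 = (2 + 150) + 17493 = 152 + 17493 = 17645)
-46541/(-47159) + 16596/n = -46541/(-47159) + 16596/17645 = -46541*(-1/47159) + 16596*(1/17645) = 46541/47159 + 16596/17645 = 1603866709/832120555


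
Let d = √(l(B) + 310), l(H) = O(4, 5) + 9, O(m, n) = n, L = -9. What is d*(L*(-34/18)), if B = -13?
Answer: 306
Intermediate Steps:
l(H) = 14 (l(H) = 5 + 9 = 14)
d = 18 (d = √(14 + 310) = √324 = 18)
d*(L*(-34/18)) = 18*(-(-306)/18) = 18*(-9*(-17/9)) = 18*17 = 306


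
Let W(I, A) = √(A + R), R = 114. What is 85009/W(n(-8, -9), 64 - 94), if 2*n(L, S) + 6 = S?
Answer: 85009*√21/42 ≈ 9275.3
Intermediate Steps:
n(L, S) = -3 + S/2
W(I, A) = √(114 + A) (W(I, A) = √(A + 114) = √(114 + A))
85009/W(n(-8, -9), 64 - 94) = 85009/(√(114 + (64 - 94))) = 85009/(√(114 - 30)) = 85009/(√84) = 85009/((2*√21)) = 85009*(√21/42) = 85009*√21/42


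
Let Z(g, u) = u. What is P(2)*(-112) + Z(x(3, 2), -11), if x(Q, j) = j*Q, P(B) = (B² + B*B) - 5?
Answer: -347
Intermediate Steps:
P(B) = -5 + 2*B² (P(B) = (B² + B²) - 5 = 2*B² - 5 = -5 + 2*B²)
x(Q, j) = Q*j
P(2)*(-112) + Z(x(3, 2), -11) = (-5 + 2*2²)*(-112) - 11 = (-5 + 2*4)*(-112) - 11 = (-5 + 8)*(-112) - 11 = 3*(-112) - 11 = -336 - 11 = -347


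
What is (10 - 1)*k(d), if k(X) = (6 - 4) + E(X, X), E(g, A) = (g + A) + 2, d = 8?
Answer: 180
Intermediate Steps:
E(g, A) = 2 + A + g (E(g, A) = (A + g) + 2 = 2 + A + g)
k(X) = 4 + 2*X (k(X) = (6 - 4) + (2 + X + X) = 2 + (2 + 2*X) = 4 + 2*X)
(10 - 1)*k(d) = (10 - 1)*(4 + 2*8) = 9*(4 + 16) = 9*20 = 180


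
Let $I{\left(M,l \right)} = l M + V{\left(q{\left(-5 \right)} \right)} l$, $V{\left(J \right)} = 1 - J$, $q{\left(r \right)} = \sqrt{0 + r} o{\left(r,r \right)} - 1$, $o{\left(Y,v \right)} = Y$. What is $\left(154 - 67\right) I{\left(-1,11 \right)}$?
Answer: $957 + 4785 i \sqrt{5} \approx 957.0 + 10700.0 i$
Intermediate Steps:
$q{\left(r \right)} = -1 + r^{\frac{3}{2}}$ ($q{\left(r \right)} = \sqrt{0 + r} r - 1 = \sqrt{r} r - 1 = r^{\frac{3}{2}} - 1 = -1 + r^{\frac{3}{2}}$)
$I{\left(M,l \right)} = M l + l \left(2 + 5 i \sqrt{5}\right)$ ($I{\left(M,l \right)} = l M + \left(1 - \left(-1 + \left(-5\right)^{\frac{3}{2}}\right)\right) l = M l + \left(1 - \left(-1 - 5 i \sqrt{5}\right)\right) l = M l + \left(1 + \left(1 + 5 i \sqrt{5}\right)\right) l = M l + \left(2 + 5 i \sqrt{5}\right) l = M l + l \left(2 + 5 i \sqrt{5}\right)$)
$\left(154 - 67\right) I{\left(-1,11 \right)} = \left(154 - 67\right) 11 \left(2 - 1 + 5 i \sqrt{5}\right) = 87 \cdot 11 \left(1 + 5 i \sqrt{5}\right) = 87 \left(11 + 55 i \sqrt{5}\right) = 957 + 4785 i \sqrt{5}$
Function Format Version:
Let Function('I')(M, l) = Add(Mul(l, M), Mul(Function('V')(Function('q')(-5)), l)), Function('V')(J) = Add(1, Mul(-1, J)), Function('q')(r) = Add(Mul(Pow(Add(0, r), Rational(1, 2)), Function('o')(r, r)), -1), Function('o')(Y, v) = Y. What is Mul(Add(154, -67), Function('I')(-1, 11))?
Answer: Add(957, Mul(4785, I, Pow(5, Rational(1, 2)))) ≈ Add(957.00, Mul(10700., I))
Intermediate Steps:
Function('q')(r) = Add(-1, Pow(r, Rational(3, 2))) (Function('q')(r) = Add(Mul(Pow(Add(0, r), Rational(1, 2)), r), -1) = Add(Mul(Pow(r, Rational(1, 2)), r), -1) = Add(Pow(r, Rational(3, 2)), -1) = Add(-1, Pow(r, Rational(3, 2))))
Function('I')(M, l) = Add(Mul(M, l), Mul(l, Add(2, Mul(5, I, Pow(5, Rational(1, 2)))))) (Function('I')(M, l) = Add(Mul(l, M), Mul(Add(1, Mul(-1, Add(-1, Pow(-5, Rational(3, 2))))), l)) = Add(Mul(M, l), Mul(Add(1, Mul(-1, Add(-1, Mul(-5, I, Pow(5, Rational(1, 2)))))), l)) = Add(Mul(M, l), Mul(Add(1, Add(1, Mul(5, I, Pow(5, Rational(1, 2))))), l)) = Add(Mul(M, l), Mul(Add(2, Mul(5, I, Pow(5, Rational(1, 2)))), l)) = Add(Mul(M, l), Mul(l, Add(2, Mul(5, I, Pow(5, Rational(1, 2)))))))
Mul(Add(154, -67), Function('I')(-1, 11)) = Mul(Add(154, -67), Mul(11, Add(2, -1, Mul(5, I, Pow(5, Rational(1, 2)))))) = Mul(87, Mul(11, Add(1, Mul(5, I, Pow(5, Rational(1, 2)))))) = Mul(87, Add(11, Mul(55, I, Pow(5, Rational(1, 2))))) = Add(957, Mul(4785, I, Pow(5, Rational(1, 2))))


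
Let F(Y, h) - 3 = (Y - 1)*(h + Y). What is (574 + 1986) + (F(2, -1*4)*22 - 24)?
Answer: 2558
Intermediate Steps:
F(Y, h) = 3 + (-1 + Y)*(Y + h) (F(Y, h) = 3 + (Y - 1)*(h + Y) = 3 + (-1 + Y)*(Y + h))
(574 + 1986) + (F(2, -1*4)*22 - 24) = (574 + 1986) + ((3 + 2² - 1*2 - (-1)*4 + 2*(-1*4))*22 - 24) = 2560 + ((3 + 4 - 2 - 1*(-4) + 2*(-4))*22 - 24) = 2560 + ((3 + 4 - 2 + 4 - 8)*22 - 24) = 2560 + (1*22 - 24) = 2560 + (22 - 24) = 2560 - 2 = 2558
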